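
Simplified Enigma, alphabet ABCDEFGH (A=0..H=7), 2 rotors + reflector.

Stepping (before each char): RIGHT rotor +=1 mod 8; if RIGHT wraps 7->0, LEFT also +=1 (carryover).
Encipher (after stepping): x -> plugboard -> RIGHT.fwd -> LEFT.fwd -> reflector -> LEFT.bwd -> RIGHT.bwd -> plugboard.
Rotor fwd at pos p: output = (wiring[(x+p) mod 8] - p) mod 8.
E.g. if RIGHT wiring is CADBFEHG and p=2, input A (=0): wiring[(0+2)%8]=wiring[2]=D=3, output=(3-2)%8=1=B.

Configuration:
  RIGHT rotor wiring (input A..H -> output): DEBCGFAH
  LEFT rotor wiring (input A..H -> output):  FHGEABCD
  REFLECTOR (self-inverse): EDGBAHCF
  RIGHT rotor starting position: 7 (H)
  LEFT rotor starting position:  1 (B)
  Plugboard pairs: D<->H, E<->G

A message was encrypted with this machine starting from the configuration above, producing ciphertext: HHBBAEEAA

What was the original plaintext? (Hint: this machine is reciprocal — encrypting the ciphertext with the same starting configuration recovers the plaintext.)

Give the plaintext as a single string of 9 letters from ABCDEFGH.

Answer: CECABHFBC

Derivation:
Char 1 ('H'): step: R->0, L->2 (L advanced); H->plug->D->R->C->L->G->refl->C->L'->B->R'->C->plug->C
Char 2 ('H'): step: R->1, L=2; H->plug->D->R->F->L->B->refl->D->L'->G->R'->G->plug->E
Char 3 ('B'): step: R->2, L=2; B->plug->B->R->A->L->E->refl->A->L'->E->R'->C->plug->C
Char 4 ('B'): step: R->3, L=2; B->plug->B->R->D->L->H->refl->F->L'->H->R'->A->plug->A
Char 5 ('A'): step: R->4, L=2; A->plug->A->R->C->L->G->refl->C->L'->B->R'->B->plug->B
Char 6 ('E'): step: R->5, L=2; E->plug->G->R->F->L->B->refl->D->L'->G->R'->D->plug->H
Char 7 ('E'): step: R->6, L=2; E->plug->G->R->A->L->E->refl->A->L'->E->R'->F->plug->F
Char 8 ('A'): step: R->7, L=2; A->plug->A->R->A->L->E->refl->A->L'->E->R'->B->plug->B
Char 9 ('A'): step: R->0, L->3 (L advanced); A->plug->A->R->D->L->H->refl->F->L'->B->R'->C->plug->C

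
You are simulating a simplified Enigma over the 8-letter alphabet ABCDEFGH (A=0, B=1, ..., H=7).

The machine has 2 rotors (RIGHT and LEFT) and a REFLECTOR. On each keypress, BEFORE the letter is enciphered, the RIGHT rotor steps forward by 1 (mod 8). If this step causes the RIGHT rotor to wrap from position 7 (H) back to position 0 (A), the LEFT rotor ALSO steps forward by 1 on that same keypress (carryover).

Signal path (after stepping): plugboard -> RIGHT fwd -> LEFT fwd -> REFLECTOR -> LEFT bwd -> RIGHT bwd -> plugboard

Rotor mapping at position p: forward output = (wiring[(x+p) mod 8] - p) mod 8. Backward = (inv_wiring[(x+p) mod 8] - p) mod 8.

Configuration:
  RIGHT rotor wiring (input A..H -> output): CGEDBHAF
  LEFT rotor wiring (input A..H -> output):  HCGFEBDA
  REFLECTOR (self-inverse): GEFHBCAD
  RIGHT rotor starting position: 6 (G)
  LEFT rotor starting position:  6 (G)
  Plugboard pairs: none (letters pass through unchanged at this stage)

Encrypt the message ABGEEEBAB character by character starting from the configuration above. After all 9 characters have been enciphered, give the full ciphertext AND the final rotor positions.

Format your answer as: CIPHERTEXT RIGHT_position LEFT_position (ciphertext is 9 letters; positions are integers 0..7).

Answer: EHHDGAAGF 7 7

Derivation:
Char 1 ('A'): step: R->7, L=6; A->plug->A->R->G->L->G->refl->A->L'->E->R'->E->plug->E
Char 2 ('B'): step: R->0, L->7 (L advanced); B->plug->B->R->G->L->C->refl->F->L'->F->R'->H->plug->H
Char 3 ('G'): step: R->1, L=7; G->plug->G->R->E->L->G->refl->A->L'->B->R'->H->plug->H
Char 4 ('E'): step: R->2, L=7; E->plug->E->R->G->L->C->refl->F->L'->F->R'->D->plug->D
Char 5 ('E'): step: R->3, L=7; E->plug->E->R->C->L->D->refl->H->L'->D->R'->G->plug->G
Char 6 ('E'): step: R->4, L=7; E->plug->E->R->G->L->C->refl->F->L'->F->R'->A->plug->A
Char 7 ('B'): step: R->5, L=7; B->plug->B->R->D->L->H->refl->D->L'->C->R'->A->plug->A
Char 8 ('A'): step: R->6, L=7; A->plug->A->R->C->L->D->refl->H->L'->D->R'->G->plug->G
Char 9 ('B'): step: R->7, L=7; B->plug->B->R->D->L->H->refl->D->L'->C->R'->F->plug->F
Final: ciphertext=EHHDGAAGF, RIGHT=7, LEFT=7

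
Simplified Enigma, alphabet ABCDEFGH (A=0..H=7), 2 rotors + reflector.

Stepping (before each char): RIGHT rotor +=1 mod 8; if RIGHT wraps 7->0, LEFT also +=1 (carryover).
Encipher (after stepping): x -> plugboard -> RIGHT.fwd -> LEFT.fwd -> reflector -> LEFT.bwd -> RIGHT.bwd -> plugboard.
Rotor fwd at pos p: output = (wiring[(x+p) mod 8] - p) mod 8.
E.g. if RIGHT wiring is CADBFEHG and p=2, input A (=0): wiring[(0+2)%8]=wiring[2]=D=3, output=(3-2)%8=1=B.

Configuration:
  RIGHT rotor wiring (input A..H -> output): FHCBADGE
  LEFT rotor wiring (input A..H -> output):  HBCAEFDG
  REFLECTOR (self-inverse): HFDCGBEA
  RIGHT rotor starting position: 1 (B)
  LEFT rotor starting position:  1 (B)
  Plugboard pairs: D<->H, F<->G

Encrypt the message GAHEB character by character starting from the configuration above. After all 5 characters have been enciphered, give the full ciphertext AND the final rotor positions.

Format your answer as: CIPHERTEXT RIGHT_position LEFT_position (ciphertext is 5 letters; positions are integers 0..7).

Answer: AECHH 6 1

Derivation:
Char 1 ('G'): step: R->2, L=1; G->plug->F->R->C->L->H->refl->A->L'->A->R'->A->plug->A
Char 2 ('A'): step: R->3, L=1; A->plug->A->R->G->L->F->refl->B->L'->B->R'->E->plug->E
Char 3 ('H'): step: R->4, L=1; H->plug->D->R->A->L->A->refl->H->L'->C->R'->C->plug->C
Char 4 ('E'): step: R->5, L=1; E->plug->E->R->C->L->H->refl->A->L'->A->R'->D->plug->H
Char 5 ('B'): step: R->6, L=1; B->plug->B->R->G->L->F->refl->B->L'->B->R'->D->plug->H
Final: ciphertext=AECHH, RIGHT=6, LEFT=1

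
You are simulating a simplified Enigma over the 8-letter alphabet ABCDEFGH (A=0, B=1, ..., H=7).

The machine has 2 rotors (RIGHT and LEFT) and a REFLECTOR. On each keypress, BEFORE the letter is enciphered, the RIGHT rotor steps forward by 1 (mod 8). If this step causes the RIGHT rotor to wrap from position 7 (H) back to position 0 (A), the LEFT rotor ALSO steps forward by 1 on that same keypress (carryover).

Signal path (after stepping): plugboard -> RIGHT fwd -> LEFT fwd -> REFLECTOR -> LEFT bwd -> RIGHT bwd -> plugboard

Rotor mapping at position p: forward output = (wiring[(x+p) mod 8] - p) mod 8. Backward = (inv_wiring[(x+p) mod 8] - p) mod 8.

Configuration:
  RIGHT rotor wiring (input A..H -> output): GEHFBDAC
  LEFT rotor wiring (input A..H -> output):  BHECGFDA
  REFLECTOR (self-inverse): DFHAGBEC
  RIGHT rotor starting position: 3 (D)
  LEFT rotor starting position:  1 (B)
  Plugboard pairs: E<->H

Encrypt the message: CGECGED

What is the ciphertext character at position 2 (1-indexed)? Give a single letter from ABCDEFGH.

Char 1 ('C'): step: R->4, L=1; C->plug->C->R->E->L->E->refl->G->L'->A->R'->F->plug->F
Char 2 ('G'): step: R->5, L=1; G->plug->G->R->A->L->G->refl->E->L'->E->R'->H->plug->E

E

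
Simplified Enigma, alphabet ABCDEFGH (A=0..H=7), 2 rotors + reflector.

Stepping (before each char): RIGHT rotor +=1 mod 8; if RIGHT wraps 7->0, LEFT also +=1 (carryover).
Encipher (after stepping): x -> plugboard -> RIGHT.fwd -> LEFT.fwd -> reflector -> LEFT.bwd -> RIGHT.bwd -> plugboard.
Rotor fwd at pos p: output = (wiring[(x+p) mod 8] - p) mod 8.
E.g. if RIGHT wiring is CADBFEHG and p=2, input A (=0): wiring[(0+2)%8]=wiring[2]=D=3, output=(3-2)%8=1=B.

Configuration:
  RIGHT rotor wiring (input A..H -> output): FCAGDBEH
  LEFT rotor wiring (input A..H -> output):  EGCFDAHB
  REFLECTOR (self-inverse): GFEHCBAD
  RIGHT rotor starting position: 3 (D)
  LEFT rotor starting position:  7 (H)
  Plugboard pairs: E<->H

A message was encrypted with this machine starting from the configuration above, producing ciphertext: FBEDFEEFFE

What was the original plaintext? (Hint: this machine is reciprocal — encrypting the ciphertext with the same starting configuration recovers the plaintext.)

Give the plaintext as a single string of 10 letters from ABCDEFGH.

Char 1 ('F'): step: R->4, L=7; F->plug->F->R->G->L->B->refl->F->L'->B->R'->E->plug->H
Char 2 ('B'): step: R->5, L=7; B->plug->B->R->H->L->A->refl->G->L'->E->R'->A->plug->A
Char 3 ('E'): step: R->6, L=7; E->plug->H->R->D->L->D->refl->H->L'->C->R'->E->plug->H
Char 4 ('D'): step: R->7, L=7; D->plug->D->R->B->L->F->refl->B->L'->G->R'->B->plug->B
Char 5 ('F'): step: R->0, L->0 (L advanced); F->plug->F->R->B->L->G->refl->A->L'->F->R'->A->plug->A
Char 6 ('E'): step: R->1, L=0; E->plug->H->R->E->L->D->refl->H->L'->G->R'->G->plug->G
Char 7 ('E'): step: R->2, L=0; E->plug->H->R->A->L->E->refl->C->L'->C->R'->E->plug->H
Char 8 ('F'): step: R->3, L=0; F->plug->F->R->C->L->C->refl->E->L'->A->R'->B->plug->B
Char 9 ('F'): step: R->4, L=0; F->plug->F->R->G->L->H->refl->D->L'->E->R'->G->plug->G
Char 10 ('E'): step: R->5, L=0; E->plug->H->R->G->L->H->refl->D->L'->E->R'->A->plug->A

Answer: HAHBAGHBGA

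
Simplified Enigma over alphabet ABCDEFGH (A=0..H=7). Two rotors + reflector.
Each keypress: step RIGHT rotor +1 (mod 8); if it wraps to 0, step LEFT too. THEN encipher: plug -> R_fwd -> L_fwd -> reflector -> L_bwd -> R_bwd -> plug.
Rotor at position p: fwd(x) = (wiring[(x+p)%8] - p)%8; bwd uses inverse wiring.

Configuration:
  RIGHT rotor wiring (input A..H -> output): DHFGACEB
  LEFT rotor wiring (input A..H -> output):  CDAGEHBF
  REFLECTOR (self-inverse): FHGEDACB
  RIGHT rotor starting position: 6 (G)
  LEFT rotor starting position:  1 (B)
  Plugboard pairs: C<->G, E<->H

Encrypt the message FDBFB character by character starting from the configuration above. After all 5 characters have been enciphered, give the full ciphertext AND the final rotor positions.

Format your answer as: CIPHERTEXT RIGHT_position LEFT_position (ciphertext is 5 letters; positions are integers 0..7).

Char 1 ('F'): step: R->7, L=1; F->plug->F->R->B->L->H->refl->B->L'->H->R'->E->plug->H
Char 2 ('D'): step: R->0, L->2 (L advanced); D->plug->D->R->G->L->A->refl->F->L'->D->R'->A->plug->A
Char 3 ('B'): step: R->1, L=2; B->plug->B->R->E->L->H->refl->B->L'->H->R'->D->plug->D
Char 4 ('F'): step: R->2, L=2; F->plug->F->R->H->L->B->refl->H->L'->E->R'->B->plug->B
Char 5 ('B'): step: R->3, L=2; B->plug->B->R->F->L->D->refl->E->L'->B->R'->D->plug->D
Final: ciphertext=HADBD, RIGHT=3, LEFT=2

Answer: HADBD 3 2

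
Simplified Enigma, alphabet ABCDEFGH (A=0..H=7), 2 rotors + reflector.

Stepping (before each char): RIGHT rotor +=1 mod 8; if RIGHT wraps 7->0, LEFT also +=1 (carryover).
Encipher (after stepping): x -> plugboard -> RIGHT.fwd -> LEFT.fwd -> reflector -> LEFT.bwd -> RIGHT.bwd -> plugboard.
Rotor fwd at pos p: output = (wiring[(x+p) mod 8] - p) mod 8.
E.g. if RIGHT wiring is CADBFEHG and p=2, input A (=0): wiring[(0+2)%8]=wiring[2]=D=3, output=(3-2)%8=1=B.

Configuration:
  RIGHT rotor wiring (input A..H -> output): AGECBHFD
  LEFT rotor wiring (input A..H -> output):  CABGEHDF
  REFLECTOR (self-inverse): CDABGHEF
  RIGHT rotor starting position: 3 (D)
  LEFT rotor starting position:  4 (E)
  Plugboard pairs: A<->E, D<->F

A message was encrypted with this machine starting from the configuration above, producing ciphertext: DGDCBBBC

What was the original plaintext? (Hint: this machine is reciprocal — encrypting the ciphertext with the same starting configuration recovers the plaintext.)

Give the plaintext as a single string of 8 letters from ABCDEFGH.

Answer: HHBGCHEB

Derivation:
Char 1 ('D'): step: R->4, L=4; D->plug->F->R->C->L->H->refl->F->L'->G->R'->H->plug->H
Char 2 ('G'): step: R->5, L=4; G->plug->G->R->F->L->E->refl->G->L'->E->R'->H->plug->H
Char 3 ('D'): step: R->6, L=4; D->plug->F->R->E->L->G->refl->E->L'->F->R'->B->plug->B
Char 4 ('C'): step: R->7, L=4; C->plug->C->R->H->L->C->refl->A->L'->A->R'->G->plug->G
Char 5 ('B'): step: R->0, L->5 (L advanced); B->plug->B->R->G->L->B->refl->D->L'->E->R'->C->plug->C
Char 6 ('B'): step: R->1, L=5; B->plug->B->R->D->L->F->refl->H->L'->H->R'->H->plug->H
Char 7 ('B'): step: R->2, L=5; B->plug->B->R->A->L->C->refl->A->L'->C->R'->A->plug->E
Char 8 ('C'): step: R->3, L=5; C->plug->C->R->E->L->D->refl->B->L'->G->R'->B->plug->B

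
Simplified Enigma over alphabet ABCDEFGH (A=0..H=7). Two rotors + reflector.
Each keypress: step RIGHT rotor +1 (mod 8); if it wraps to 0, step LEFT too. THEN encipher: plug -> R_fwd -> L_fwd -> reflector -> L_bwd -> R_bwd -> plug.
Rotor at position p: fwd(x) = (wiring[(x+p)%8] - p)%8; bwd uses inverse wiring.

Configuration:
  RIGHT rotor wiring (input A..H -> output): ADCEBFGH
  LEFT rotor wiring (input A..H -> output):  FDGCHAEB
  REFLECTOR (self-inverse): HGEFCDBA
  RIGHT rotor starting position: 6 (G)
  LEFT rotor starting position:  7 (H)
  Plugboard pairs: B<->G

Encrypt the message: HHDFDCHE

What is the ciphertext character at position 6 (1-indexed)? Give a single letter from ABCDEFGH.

Char 1 ('H'): step: R->7, L=7; H->plug->H->R->H->L->F->refl->D->L'->E->R'->C->plug->C
Char 2 ('H'): step: R->0, L->0 (L advanced); H->plug->H->R->H->L->B->refl->G->L'->C->R'->C->plug->C
Char 3 ('D'): step: R->1, L=0; D->plug->D->R->A->L->F->refl->D->L'->B->R'->B->plug->G
Char 4 ('F'): step: R->2, L=0; F->plug->F->R->F->L->A->refl->H->L'->E->R'->E->plug->E
Char 5 ('D'): step: R->3, L=0; D->plug->D->R->D->L->C->refl->E->L'->G->R'->B->plug->G
Char 6 ('C'): step: R->4, L=0; C->plug->C->R->C->L->G->refl->B->L'->H->R'->F->plug->F

F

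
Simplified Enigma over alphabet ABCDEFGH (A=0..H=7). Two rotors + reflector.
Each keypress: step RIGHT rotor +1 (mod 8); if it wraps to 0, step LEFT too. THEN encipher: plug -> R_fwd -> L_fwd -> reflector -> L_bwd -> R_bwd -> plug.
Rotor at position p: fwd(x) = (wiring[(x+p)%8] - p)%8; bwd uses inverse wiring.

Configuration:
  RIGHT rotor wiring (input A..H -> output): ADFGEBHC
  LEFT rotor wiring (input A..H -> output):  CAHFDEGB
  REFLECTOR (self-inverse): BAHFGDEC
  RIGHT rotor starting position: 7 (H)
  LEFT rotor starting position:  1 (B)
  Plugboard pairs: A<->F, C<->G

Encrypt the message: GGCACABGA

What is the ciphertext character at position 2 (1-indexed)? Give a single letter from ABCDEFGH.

Char 1 ('G'): step: R->0, L->2 (L advanced); G->plug->C->R->F->L->H->refl->C->L'->D->R'->B->plug->B
Char 2 ('G'): step: R->1, L=2; G->plug->C->R->F->L->H->refl->C->L'->D->R'->D->plug->D

D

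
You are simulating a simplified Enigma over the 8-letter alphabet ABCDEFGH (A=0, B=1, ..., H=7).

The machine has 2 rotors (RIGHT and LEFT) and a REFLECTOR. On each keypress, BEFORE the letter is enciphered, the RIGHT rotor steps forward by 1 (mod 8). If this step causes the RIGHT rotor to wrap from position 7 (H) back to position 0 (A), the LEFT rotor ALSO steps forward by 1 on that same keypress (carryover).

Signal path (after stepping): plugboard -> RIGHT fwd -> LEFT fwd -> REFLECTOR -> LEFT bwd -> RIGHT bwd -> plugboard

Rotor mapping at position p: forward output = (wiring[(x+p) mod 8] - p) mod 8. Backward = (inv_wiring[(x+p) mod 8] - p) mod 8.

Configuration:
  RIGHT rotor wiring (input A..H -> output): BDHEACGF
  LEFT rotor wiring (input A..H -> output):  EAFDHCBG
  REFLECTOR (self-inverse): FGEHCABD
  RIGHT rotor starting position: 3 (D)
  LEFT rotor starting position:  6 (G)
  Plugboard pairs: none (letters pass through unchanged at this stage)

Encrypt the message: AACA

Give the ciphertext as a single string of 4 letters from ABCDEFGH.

Answer: HBBB

Derivation:
Char 1 ('A'): step: R->4, L=6; A->plug->A->R->E->L->H->refl->D->L'->A->R'->H->plug->H
Char 2 ('A'): step: R->5, L=6; A->plug->A->R->F->L->F->refl->A->L'->B->R'->B->plug->B
Char 3 ('C'): step: R->6, L=6; C->plug->C->R->D->L->C->refl->E->L'->H->R'->B->plug->B
Char 4 ('A'): step: R->7, L=6; A->plug->A->R->G->L->B->refl->G->L'->C->R'->B->plug->B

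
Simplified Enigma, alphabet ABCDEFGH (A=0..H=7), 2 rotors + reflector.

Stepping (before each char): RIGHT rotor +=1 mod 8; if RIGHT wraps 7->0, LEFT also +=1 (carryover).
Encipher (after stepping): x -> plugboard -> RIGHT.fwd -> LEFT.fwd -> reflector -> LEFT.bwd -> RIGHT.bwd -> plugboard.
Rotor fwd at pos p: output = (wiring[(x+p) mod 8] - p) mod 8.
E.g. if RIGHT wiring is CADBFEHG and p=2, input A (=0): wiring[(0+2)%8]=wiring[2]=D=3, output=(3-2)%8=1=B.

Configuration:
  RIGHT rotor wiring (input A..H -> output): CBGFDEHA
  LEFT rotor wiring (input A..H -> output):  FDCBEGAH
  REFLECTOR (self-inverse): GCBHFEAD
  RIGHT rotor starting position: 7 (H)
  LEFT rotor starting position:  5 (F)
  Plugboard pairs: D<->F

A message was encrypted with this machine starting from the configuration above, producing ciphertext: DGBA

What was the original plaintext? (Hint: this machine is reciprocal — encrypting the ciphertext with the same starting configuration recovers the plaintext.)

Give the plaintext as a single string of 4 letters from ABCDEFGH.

Char 1 ('D'): step: R->0, L->6 (L advanced); D->plug->F->R->E->L->E->refl->F->L'->D->R'->E->plug->E
Char 2 ('G'): step: R->1, L=6; G->plug->G->R->H->L->A->refl->G->L'->G->R'->F->plug->D
Char 3 ('B'): step: R->2, L=6; B->plug->B->R->D->L->F->refl->E->L'->E->R'->A->plug->A
Char 4 ('A'): step: R->3, L=6; A->plug->A->R->C->L->H->refl->D->L'->F->R'->E->plug->E

Answer: EDAE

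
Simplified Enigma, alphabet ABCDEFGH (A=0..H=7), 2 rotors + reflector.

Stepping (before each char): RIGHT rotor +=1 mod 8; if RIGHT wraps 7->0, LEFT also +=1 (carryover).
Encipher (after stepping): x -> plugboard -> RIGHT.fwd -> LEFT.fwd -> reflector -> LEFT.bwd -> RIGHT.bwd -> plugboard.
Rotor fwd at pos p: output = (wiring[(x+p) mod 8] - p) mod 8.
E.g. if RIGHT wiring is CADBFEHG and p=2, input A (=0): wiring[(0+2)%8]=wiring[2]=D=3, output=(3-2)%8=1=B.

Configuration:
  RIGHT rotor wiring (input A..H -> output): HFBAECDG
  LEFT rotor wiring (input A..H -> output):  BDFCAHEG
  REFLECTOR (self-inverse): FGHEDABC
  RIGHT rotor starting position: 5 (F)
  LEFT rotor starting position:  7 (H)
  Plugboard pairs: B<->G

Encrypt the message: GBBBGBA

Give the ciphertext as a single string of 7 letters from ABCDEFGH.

Answer: CFGDEFC

Derivation:
Char 1 ('G'): step: R->6, L=7; G->plug->B->R->A->L->H->refl->C->L'->B->R'->C->plug->C
Char 2 ('B'): step: R->7, L=7; B->plug->G->R->D->L->G->refl->B->L'->F->R'->F->plug->F
Char 3 ('B'): step: R->0, L->0 (L advanced); B->plug->G->R->D->L->C->refl->H->L'->F->R'->B->plug->G
Char 4 ('B'): step: R->1, L=0; B->plug->G->R->F->L->H->refl->C->L'->D->R'->D->plug->D
Char 5 ('G'): step: R->2, L=0; G->plug->B->R->G->L->E->refl->D->L'->B->R'->E->plug->E
Char 6 ('B'): step: R->3, L=0; B->plug->G->R->C->L->F->refl->A->L'->E->R'->F->plug->F
Char 7 ('A'): step: R->4, L=0; A->plug->A->R->A->L->B->refl->G->L'->H->R'->C->plug->C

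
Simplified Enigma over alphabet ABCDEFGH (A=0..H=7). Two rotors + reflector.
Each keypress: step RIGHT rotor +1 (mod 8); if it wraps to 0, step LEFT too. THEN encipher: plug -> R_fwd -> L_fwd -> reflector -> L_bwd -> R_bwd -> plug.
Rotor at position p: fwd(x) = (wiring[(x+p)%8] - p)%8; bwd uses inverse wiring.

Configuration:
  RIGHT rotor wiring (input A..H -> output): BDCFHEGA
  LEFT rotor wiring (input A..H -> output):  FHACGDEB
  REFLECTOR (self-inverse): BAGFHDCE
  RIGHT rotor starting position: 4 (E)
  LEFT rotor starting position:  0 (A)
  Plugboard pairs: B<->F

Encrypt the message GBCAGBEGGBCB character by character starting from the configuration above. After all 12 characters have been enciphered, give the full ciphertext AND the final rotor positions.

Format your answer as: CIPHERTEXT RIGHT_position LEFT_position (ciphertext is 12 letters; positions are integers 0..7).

Answer: BFDEFDDCDGBH 0 2

Derivation:
Char 1 ('G'): step: R->5, L=0; G->plug->G->R->A->L->F->refl->D->L'->F->R'->F->plug->B
Char 2 ('B'): step: R->6, L=0; B->plug->F->R->H->L->B->refl->A->L'->C->R'->B->plug->F
Char 3 ('C'): step: R->7, L=0; C->plug->C->R->E->L->G->refl->C->L'->D->R'->D->plug->D
Char 4 ('A'): step: R->0, L->1 (L advanced); A->plug->A->R->B->L->H->refl->E->L'->H->R'->E->plug->E
Char 5 ('G'): step: R->1, L=1; G->plug->G->R->H->L->E->refl->H->L'->B->R'->B->plug->F
Char 6 ('B'): step: R->2, L=1; B->plug->F->R->G->L->A->refl->B->L'->C->R'->D->plug->D
Char 7 ('E'): step: R->3, L=1; E->plug->E->R->F->L->D->refl->F->L'->D->R'->D->plug->D
Char 8 ('G'): step: R->4, L=1; G->plug->G->R->G->L->A->refl->B->L'->C->R'->C->plug->C
Char 9 ('G'): step: R->5, L=1; G->plug->G->R->A->L->G->refl->C->L'->E->R'->D->plug->D
Char 10 ('B'): step: R->6, L=1; B->plug->F->R->H->L->E->refl->H->L'->B->R'->G->plug->G
Char 11 ('C'): step: R->7, L=1; C->plug->C->R->E->L->C->refl->G->L'->A->R'->F->plug->B
Char 12 ('B'): step: R->0, L->2 (L advanced); B->plug->F->R->E->L->C->refl->G->L'->A->R'->H->plug->H
Final: ciphertext=BFDEFDDCDGBH, RIGHT=0, LEFT=2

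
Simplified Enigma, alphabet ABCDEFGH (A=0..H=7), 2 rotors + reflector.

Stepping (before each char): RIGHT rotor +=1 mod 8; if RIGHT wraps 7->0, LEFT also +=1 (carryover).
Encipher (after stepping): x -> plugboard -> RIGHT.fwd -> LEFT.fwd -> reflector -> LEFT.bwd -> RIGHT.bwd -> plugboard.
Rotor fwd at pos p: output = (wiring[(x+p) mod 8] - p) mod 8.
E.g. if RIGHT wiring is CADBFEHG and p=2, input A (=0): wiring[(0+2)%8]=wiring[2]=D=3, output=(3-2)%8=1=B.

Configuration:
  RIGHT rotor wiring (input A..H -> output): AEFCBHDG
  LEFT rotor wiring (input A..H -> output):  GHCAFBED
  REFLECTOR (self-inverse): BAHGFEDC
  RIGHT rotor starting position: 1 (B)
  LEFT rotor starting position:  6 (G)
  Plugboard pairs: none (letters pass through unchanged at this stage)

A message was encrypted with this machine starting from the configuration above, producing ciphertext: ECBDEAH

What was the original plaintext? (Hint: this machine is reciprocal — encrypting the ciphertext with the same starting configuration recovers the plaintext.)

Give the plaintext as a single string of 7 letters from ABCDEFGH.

Char 1 ('E'): step: R->2, L=6; E->plug->E->R->B->L->F->refl->E->L'->E->R'->F->plug->F
Char 2 ('C'): step: R->3, L=6; C->plug->C->R->E->L->E->refl->F->L'->B->R'->G->plug->G
Char 3 ('B'): step: R->4, L=6; B->plug->B->R->D->L->B->refl->A->L'->C->R'->D->plug->D
Char 4 ('D'): step: R->5, L=6; D->plug->D->R->D->L->B->refl->A->L'->C->R'->A->plug->A
Char 5 ('E'): step: R->6, L=6; E->plug->E->R->H->L->D->refl->G->L'->A->R'->B->plug->B
Char 6 ('A'): step: R->7, L=6; A->plug->A->R->H->L->D->refl->G->L'->A->R'->G->plug->G
Char 7 ('H'): step: R->0, L->7 (L advanced); H->plug->H->R->G->L->C->refl->H->L'->B->R'->E->plug->E

Answer: FGDABGE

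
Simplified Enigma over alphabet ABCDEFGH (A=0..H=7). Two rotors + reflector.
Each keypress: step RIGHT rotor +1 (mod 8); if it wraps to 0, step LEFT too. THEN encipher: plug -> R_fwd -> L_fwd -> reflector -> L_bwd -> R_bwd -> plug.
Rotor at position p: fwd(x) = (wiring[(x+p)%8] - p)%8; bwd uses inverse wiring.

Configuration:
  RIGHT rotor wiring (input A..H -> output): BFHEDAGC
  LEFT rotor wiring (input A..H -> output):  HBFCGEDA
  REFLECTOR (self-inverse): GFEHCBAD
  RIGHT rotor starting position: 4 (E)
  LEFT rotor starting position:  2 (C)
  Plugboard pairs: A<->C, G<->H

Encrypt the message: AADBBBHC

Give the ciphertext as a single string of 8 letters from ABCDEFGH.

Char 1 ('A'): step: R->5, L=2; A->plug->C->R->F->L->G->refl->A->L'->B->R'->B->plug->B
Char 2 ('A'): step: R->6, L=2; A->plug->C->R->D->L->C->refl->E->L'->C->R'->H->plug->G
Char 3 ('D'): step: R->7, L=2; D->plug->D->R->A->L->D->refl->H->L'->H->R'->H->plug->G
Char 4 ('B'): step: R->0, L->3 (L advanced); B->plug->B->R->F->L->E->refl->C->L'->H->R'->C->plug->A
Char 5 ('B'): step: R->1, L=3; B->plug->B->R->G->L->G->refl->A->L'->D->R'->C->plug->A
Char 6 ('B'): step: R->2, L=3; B->plug->B->R->C->L->B->refl->F->L'->E->R'->E->plug->E
Char 7 ('H'): step: R->3, L=3; H->plug->G->R->C->L->B->refl->F->L'->E->R'->H->plug->G
Char 8 ('C'): step: R->4, L=3; C->plug->A->R->H->L->C->refl->E->L'->F->R'->E->plug->E

Answer: BGGAAEGE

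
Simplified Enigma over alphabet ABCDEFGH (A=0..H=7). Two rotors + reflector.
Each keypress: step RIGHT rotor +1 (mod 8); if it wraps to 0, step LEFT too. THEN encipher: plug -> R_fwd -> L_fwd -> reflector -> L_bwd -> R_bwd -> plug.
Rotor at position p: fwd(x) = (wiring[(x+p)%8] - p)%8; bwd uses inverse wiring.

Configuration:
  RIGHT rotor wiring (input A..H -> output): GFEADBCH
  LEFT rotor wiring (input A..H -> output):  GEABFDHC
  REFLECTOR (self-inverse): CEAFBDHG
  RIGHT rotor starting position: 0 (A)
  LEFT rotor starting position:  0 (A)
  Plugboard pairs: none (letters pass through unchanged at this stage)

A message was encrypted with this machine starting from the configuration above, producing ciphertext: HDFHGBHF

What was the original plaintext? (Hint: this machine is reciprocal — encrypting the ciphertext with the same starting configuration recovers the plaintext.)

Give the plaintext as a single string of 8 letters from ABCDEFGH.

Char 1 ('H'): step: R->1, L=0; H->plug->H->R->F->L->D->refl->F->L'->E->R'->A->plug->A
Char 2 ('D'): step: R->2, L=0; D->plug->D->R->H->L->C->refl->A->L'->C->R'->A->plug->A
Char 3 ('F'): step: R->3, L=0; F->plug->F->R->D->L->B->refl->E->L'->B->R'->H->plug->H
Char 4 ('H'): step: R->4, L=0; H->plug->H->R->E->L->F->refl->D->L'->F->R'->B->plug->B
Char 5 ('G'): step: R->5, L=0; G->plug->G->R->D->L->B->refl->E->L'->B->R'->D->plug->D
Char 6 ('B'): step: R->6, L=0; B->plug->B->R->B->L->E->refl->B->L'->D->R'->H->plug->H
Char 7 ('H'): step: R->7, L=0; H->plug->H->R->D->L->B->refl->E->L'->B->R'->E->plug->E
Char 8 ('F'): step: R->0, L->1 (L advanced); F->plug->F->R->B->L->H->refl->G->L'->F->R'->B->plug->B

Answer: AAHBDHEB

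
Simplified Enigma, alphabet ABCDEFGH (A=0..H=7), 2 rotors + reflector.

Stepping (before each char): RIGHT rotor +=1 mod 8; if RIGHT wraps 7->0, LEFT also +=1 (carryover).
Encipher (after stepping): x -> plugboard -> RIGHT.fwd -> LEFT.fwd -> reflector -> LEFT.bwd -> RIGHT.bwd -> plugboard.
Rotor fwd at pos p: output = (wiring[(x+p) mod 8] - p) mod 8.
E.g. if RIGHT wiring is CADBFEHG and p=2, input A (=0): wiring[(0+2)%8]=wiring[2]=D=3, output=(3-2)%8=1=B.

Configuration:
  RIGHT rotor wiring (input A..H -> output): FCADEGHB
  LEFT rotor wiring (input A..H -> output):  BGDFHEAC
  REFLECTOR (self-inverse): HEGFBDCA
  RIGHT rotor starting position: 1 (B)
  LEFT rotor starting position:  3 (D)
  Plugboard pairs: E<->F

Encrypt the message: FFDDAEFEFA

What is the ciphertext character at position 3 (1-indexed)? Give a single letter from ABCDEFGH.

Char 1 ('F'): step: R->2, L=3; F->plug->E->R->F->L->G->refl->C->L'->A->R'->H->plug->H
Char 2 ('F'): step: R->3, L=3; F->plug->E->R->G->L->D->refl->F->L'->D->R'->C->plug->C
Char 3 ('D'): step: R->4, L=3; D->plug->D->R->F->L->G->refl->C->L'->A->R'->A->plug->A

A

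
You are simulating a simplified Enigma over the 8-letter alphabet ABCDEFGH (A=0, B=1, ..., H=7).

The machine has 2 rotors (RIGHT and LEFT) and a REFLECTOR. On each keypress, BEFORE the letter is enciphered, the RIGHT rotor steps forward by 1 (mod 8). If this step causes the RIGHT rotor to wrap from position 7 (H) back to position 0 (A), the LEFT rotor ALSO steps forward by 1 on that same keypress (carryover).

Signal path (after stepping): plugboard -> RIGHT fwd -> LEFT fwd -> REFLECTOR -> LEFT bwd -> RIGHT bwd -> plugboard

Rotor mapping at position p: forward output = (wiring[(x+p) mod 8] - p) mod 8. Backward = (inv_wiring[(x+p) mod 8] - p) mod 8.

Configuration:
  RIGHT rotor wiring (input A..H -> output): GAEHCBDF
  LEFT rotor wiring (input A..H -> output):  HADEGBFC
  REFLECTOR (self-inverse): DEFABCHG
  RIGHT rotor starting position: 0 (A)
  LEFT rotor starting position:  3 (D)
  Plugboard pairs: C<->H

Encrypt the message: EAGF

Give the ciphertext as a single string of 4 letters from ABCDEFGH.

Answer: CGDE

Derivation:
Char 1 ('E'): step: R->1, L=3; E->plug->E->R->A->L->B->refl->E->L'->F->R'->H->plug->C
Char 2 ('A'): step: R->2, L=3; A->plug->A->R->C->L->G->refl->H->L'->E->R'->G->plug->G
Char 3 ('G'): step: R->3, L=3; G->plug->G->R->F->L->E->refl->B->L'->A->R'->D->plug->D
Char 4 ('F'): step: R->4, L=3; F->plug->F->R->E->L->H->refl->G->L'->C->R'->E->plug->E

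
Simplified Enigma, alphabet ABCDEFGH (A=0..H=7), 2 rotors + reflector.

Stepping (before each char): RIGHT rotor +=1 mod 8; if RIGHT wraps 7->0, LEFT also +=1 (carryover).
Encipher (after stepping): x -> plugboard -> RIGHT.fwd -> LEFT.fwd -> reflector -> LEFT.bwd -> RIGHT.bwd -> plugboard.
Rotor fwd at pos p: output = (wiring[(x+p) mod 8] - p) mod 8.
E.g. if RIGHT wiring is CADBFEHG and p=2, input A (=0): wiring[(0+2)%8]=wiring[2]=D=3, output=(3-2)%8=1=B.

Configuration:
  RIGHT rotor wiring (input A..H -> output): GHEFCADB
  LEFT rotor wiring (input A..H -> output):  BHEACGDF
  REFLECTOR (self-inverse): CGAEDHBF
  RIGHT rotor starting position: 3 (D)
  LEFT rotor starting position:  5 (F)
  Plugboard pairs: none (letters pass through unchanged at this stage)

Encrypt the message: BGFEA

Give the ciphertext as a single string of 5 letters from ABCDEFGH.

Char 1 ('B'): step: R->4, L=5; B->plug->B->R->E->L->C->refl->A->L'->C->R'->E->plug->E
Char 2 ('G'): step: R->5, L=5; G->plug->G->R->A->L->B->refl->G->L'->B->R'->D->plug->D
Char 3 ('F'): step: R->6, L=5; F->plug->F->R->H->L->F->refl->H->L'->F->R'->A->plug->A
Char 4 ('E'): step: R->7, L=5; E->plug->E->R->G->L->D->refl->E->L'->D->R'->F->plug->F
Char 5 ('A'): step: R->0, L->6 (L advanced); A->plug->A->R->G->L->E->refl->D->L'->C->R'->E->plug->E

Answer: EDAFE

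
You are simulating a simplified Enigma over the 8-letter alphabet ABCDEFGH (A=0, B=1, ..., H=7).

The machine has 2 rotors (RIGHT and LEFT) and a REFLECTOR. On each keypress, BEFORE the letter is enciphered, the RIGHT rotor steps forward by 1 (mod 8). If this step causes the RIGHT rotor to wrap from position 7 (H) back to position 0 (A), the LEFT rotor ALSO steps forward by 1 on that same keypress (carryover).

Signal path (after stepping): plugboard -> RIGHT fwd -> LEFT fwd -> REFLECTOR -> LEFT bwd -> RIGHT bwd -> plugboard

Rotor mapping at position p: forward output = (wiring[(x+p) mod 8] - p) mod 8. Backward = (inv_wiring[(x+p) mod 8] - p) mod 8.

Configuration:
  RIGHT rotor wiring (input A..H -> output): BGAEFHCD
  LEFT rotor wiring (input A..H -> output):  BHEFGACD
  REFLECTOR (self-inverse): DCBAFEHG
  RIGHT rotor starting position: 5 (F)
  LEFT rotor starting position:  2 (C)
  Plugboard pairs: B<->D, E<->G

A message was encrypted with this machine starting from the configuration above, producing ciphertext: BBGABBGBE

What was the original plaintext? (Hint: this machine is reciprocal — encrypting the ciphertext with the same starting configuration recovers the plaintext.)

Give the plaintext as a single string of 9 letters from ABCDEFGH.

Answer: DAHCCGDGB

Derivation:
Char 1 ('B'): step: R->6, L=2; B->plug->D->R->A->L->C->refl->B->L'->F->R'->B->plug->D
Char 2 ('B'): step: R->7, L=2; B->plug->D->R->B->L->D->refl->A->L'->E->R'->A->plug->A
Char 3 ('G'): step: R->0, L->3 (L advanced); G->plug->E->R->F->L->G->refl->H->L'->D->R'->H->plug->H
Char 4 ('A'): step: R->1, L=3; A->plug->A->R->F->L->G->refl->H->L'->D->R'->C->plug->C
Char 5 ('B'): step: R->2, L=3; B->plug->D->R->F->L->G->refl->H->L'->D->R'->C->plug->C
Char 6 ('B'): step: R->3, L=3; B->plug->D->R->H->L->B->refl->C->L'->A->R'->E->plug->G
Char 7 ('G'): step: R->4, L=3; G->plug->E->R->F->L->G->refl->H->L'->D->R'->B->plug->D
Char 8 ('B'): step: R->5, L=3; B->plug->D->R->E->L->A->refl->D->L'->B->R'->E->plug->G
Char 9 ('E'): step: R->6, L=3; E->plug->G->R->H->L->B->refl->C->L'->A->R'->D->plug->B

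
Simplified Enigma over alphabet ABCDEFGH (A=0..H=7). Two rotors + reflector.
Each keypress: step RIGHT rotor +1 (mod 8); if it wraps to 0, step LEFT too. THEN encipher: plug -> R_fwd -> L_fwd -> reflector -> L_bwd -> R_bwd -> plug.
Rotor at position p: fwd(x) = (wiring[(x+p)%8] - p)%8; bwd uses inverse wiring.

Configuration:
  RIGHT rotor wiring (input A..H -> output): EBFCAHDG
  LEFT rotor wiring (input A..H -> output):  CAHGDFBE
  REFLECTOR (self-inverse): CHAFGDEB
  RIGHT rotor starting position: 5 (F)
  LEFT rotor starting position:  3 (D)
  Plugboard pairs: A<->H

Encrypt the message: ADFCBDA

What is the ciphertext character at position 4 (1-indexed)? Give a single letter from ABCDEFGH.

Char 1 ('A'): step: R->6, L=3; A->plug->H->R->B->L->A->refl->C->L'->C->R'->G->plug->G
Char 2 ('D'): step: R->7, L=3; D->plug->D->R->G->L->F->refl->D->L'->A->R'->G->plug->G
Char 3 ('F'): step: R->0, L->4 (L advanced); F->plug->F->R->H->L->C->refl->A->L'->D->R'->G->plug->G
Char 4 ('C'): step: R->1, L=4; C->plug->C->R->B->L->B->refl->H->L'->A->R'->A->plug->H

H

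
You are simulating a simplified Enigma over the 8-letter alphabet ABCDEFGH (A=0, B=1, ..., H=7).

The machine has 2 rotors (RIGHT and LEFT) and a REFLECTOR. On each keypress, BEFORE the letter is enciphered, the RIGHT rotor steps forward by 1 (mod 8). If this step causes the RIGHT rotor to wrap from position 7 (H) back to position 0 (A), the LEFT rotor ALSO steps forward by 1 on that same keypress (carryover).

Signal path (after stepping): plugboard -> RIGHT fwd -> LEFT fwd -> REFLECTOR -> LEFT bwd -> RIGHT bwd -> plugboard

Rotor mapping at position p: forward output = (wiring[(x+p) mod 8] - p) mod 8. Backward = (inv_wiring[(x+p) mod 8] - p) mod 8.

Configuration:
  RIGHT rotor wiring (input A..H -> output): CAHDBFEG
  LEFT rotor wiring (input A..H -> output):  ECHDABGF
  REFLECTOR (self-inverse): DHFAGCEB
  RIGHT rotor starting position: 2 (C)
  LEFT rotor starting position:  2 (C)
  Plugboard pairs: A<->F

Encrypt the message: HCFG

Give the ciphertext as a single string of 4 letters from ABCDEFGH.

Answer: CEGE

Derivation:
Char 1 ('H'): step: R->3, L=2; H->plug->H->R->E->L->E->refl->G->L'->C->R'->C->plug->C
Char 2 ('C'): step: R->4, L=2; C->plug->C->R->A->L->F->refl->C->L'->G->R'->E->plug->E
Char 3 ('F'): step: R->5, L=2; F->plug->A->R->A->L->F->refl->C->L'->G->R'->G->plug->G
Char 4 ('G'): step: R->6, L=2; G->plug->G->R->D->L->H->refl->B->L'->B->R'->E->plug->E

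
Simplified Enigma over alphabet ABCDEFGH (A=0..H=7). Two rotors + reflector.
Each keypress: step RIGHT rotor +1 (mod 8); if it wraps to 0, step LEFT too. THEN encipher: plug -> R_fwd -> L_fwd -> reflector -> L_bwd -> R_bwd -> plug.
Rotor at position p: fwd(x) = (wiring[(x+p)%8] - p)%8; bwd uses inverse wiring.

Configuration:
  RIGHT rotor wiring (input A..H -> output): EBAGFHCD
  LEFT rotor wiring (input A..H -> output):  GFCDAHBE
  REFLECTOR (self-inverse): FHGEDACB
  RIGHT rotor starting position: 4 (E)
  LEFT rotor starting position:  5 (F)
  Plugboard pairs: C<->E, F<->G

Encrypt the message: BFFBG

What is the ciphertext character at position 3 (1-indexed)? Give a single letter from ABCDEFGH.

Char 1 ('B'): step: R->5, L=5; B->plug->B->R->F->L->F->refl->A->L'->E->R'->E->plug->C
Char 2 ('F'): step: R->6, L=5; F->plug->G->R->H->L->D->refl->E->L'->B->R'->H->plug->H
Char 3 ('F'): step: R->7, L=5; F->plug->G->R->A->L->C->refl->G->L'->G->R'->F->plug->G

G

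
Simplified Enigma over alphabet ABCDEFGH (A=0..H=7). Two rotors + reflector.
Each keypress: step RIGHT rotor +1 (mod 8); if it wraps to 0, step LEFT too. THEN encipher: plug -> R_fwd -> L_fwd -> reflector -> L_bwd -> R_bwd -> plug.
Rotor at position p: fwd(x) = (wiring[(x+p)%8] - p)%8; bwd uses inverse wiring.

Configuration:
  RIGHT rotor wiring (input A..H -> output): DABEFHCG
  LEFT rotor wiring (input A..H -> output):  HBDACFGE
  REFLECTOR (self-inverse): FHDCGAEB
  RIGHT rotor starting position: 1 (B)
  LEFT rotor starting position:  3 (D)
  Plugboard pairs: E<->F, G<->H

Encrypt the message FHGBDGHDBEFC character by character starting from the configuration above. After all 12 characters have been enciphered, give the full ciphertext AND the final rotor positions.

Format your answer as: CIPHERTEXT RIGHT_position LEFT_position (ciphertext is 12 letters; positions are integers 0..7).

Char 1 ('F'): step: R->2, L=3; F->plug->E->R->A->L->F->refl->A->L'->H->R'->A->plug->A
Char 2 ('H'): step: R->3, L=3; H->plug->G->R->F->L->E->refl->G->L'->G->R'->H->plug->G
Char 3 ('G'): step: R->4, L=3; G->plug->H->R->A->L->F->refl->A->L'->H->R'->E->plug->F
Char 4 ('B'): step: R->5, L=3; B->plug->B->R->F->L->E->refl->G->L'->G->R'->D->plug->D
Char 5 ('D'): step: R->6, L=3; D->plug->D->R->C->L->C->refl->D->L'->D->R'->E->plug->F
Char 6 ('G'): step: R->7, L=3; G->plug->H->R->D->L->D->refl->C->L'->C->R'->D->plug->D
Char 7 ('H'): step: R->0, L->4 (L advanced); H->plug->G->R->C->L->C->refl->D->L'->E->R'->D->plug->D
Char 8 ('D'): step: R->1, L=4; D->plug->D->R->E->L->D->refl->C->L'->C->R'->H->plug->G
Char 9 ('B'): step: R->2, L=4; B->plug->B->R->C->L->C->refl->D->L'->E->R'->F->plug->E
Char 10 ('E'): step: R->3, L=4; E->plug->F->R->A->L->G->refl->E->L'->H->R'->D->plug->D
Char 11 ('F'): step: R->4, L=4; F->plug->E->R->H->L->E->refl->G->L'->A->R'->H->plug->G
Char 12 ('C'): step: R->5, L=4; C->plug->C->R->B->L->B->refl->H->L'->G->R'->D->plug->D
Final: ciphertext=AGFDFDDGEDGD, RIGHT=5, LEFT=4

Answer: AGFDFDDGEDGD 5 4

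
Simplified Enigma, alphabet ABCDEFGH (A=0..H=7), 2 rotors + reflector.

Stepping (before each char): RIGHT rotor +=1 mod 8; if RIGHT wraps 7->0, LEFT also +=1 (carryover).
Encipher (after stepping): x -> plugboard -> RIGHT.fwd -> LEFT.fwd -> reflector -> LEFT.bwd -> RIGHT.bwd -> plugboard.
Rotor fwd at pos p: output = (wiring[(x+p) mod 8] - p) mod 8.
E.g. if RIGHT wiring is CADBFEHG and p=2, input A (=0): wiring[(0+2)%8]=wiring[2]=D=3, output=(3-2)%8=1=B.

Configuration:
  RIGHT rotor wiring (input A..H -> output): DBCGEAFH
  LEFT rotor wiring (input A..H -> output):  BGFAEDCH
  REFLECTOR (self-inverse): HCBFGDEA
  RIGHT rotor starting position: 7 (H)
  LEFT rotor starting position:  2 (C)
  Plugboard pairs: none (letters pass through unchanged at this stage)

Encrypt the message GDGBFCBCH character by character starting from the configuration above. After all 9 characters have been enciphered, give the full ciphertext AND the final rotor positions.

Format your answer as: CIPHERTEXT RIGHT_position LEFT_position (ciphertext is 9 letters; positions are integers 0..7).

Char 1 ('G'): step: R->0, L->3 (L advanced); G->plug->G->R->F->L->G->refl->E->L'->E->R'->E->plug->E
Char 2 ('D'): step: R->1, L=3; D->plug->D->R->D->L->H->refl->A->L'->C->R'->H->plug->H
Char 3 ('G'): step: R->2, L=3; G->plug->G->R->B->L->B->refl->C->L'->H->R'->H->plug->H
Char 4 ('B'): step: R->3, L=3; B->plug->B->R->B->L->B->refl->C->L'->H->R'->H->plug->H
Char 5 ('F'): step: R->4, L=3; F->plug->F->R->F->L->G->refl->E->L'->E->R'->B->plug->B
Char 6 ('C'): step: R->5, L=3; C->plug->C->R->C->L->A->refl->H->L'->D->R'->A->plug->A
Char 7 ('B'): step: R->6, L=3; B->plug->B->R->B->L->B->refl->C->L'->H->R'->A->plug->A
Char 8 ('C'): step: R->7, L=3; C->plug->C->R->C->L->A->refl->H->L'->D->R'->D->plug->D
Char 9 ('H'): step: R->0, L->4 (L advanced); H->plug->H->R->H->L->E->refl->G->L'->C->R'->C->plug->C
Final: ciphertext=EHHHBAADC, RIGHT=0, LEFT=4

Answer: EHHHBAADC 0 4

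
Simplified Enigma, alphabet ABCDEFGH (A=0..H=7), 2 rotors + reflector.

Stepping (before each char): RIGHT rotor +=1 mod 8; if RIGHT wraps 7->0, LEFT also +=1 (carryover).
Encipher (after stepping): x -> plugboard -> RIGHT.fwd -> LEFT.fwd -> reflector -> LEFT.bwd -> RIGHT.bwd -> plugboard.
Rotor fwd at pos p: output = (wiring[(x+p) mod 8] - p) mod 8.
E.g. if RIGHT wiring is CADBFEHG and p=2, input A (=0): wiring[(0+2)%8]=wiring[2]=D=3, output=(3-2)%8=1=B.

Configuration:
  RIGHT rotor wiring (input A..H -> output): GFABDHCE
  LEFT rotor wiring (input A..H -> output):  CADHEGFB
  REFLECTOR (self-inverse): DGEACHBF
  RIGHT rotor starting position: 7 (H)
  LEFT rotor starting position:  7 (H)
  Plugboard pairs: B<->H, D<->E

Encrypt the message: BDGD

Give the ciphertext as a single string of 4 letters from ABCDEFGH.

Answer: CGDG

Derivation:
Char 1 ('B'): step: R->0, L->0 (L advanced); B->plug->H->R->E->L->E->refl->C->L'->A->R'->C->plug->C
Char 2 ('D'): step: R->1, L=0; D->plug->E->R->G->L->F->refl->H->L'->D->R'->G->plug->G
Char 3 ('G'): step: R->2, L=0; G->plug->G->R->E->L->E->refl->C->L'->A->R'->E->plug->D
Char 4 ('D'): step: R->3, L=0; D->plug->E->R->B->L->A->refl->D->L'->C->R'->G->plug->G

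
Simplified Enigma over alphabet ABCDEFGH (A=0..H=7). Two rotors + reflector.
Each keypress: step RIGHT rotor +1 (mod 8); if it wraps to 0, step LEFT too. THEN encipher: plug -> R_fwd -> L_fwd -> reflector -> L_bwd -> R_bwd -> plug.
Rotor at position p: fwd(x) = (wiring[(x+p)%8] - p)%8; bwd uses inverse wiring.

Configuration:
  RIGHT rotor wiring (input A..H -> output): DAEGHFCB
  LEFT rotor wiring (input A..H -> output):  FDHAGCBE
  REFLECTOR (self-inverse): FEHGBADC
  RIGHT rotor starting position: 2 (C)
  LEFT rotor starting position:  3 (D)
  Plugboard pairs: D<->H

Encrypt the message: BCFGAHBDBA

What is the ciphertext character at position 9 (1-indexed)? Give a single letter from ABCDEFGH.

Char 1 ('B'): step: R->3, L=3; B->plug->B->R->E->L->B->refl->E->L'->H->R'->D->plug->H
Char 2 ('C'): step: R->4, L=3; C->plug->C->R->G->L->A->refl->F->L'->A->R'->G->plug->G
Char 3 ('F'): step: R->5, L=3; F->plug->F->R->H->L->E->refl->B->L'->E->R'->C->plug->C
Char 4 ('G'): step: R->6, L=3; G->plug->G->R->B->L->D->refl->G->L'->D->R'->B->plug->B
Char 5 ('A'): step: R->7, L=3; A->plug->A->R->C->L->H->refl->C->L'->F->R'->D->plug->H
Char 6 ('H'): step: R->0, L->4 (L advanced); H->plug->D->R->G->L->D->refl->G->L'->B->R'->H->plug->D
Char 7 ('B'): step: R->1, L=4; B->plug->B->R->D->L->A->refl->F->L'->C->R'->H->plug->D
Char 8 ('D'): step: R->2, L=4; D->plug->H->R->G->L->D->refl->G->L'->B->R'->G->plug->G
Char 9 ('B'): step: R->3, L=4; B->plug->B->R->E->L->B->refl->E->L'->H->R'->D->plug->H

H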